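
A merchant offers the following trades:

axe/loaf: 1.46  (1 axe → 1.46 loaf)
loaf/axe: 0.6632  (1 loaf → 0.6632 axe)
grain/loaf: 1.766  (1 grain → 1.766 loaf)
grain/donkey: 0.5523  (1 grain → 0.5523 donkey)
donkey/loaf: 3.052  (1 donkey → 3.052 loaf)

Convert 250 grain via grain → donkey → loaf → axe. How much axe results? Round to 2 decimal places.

250 grain × 0.5523 = 138.075 donkey
138.075 donkey × 3.052 = 421.4049 loaf
421.4049 loaf × 0.6632 = 279.47572968 axe

279.48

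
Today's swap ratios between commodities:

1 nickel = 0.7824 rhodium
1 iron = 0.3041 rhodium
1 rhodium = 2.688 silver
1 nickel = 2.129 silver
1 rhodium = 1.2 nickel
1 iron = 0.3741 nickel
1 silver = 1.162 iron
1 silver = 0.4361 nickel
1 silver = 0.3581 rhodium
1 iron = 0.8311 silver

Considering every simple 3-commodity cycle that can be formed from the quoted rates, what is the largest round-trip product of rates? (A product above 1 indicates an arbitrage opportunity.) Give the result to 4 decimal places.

0.9498

iron→rhodium→silver→iron: 0.3041 × 2.688 × 1.162 = 0.94984
iron→nickel→silver→iron: 0.3741 × 2.129 × 1.162 = 0.92549
nickel→rhodium→silver→nickel: 0.7824 × 2.688 × 0.4361 = 0.91716
nickel→silver→rhodium→nickel: 2.129 × 0.3581 × 1.2 = 0.91487
Maximum is iron→rhodium→silver→iron at 0.9498; no arbitrage — every cycle loses value.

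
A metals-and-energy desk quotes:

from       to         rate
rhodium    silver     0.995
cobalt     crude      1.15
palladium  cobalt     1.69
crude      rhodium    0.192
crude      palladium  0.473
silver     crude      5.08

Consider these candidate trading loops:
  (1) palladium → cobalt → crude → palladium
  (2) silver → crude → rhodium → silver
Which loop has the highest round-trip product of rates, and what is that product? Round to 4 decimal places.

0.9705

(1) 1.69 × 1.15 × 0.473 = 0.91928
(2) 5.08 × 0.192 × 0.995 = 0.97048
Highest is cycle (2) at 0.9705 (≤1, no arbitrage).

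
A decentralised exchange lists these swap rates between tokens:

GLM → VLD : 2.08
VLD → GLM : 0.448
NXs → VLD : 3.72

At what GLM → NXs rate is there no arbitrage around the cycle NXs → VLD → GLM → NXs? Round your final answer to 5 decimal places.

Known legs of the cycle: 3.72 × 0.448 = 1.66656
For no arbitrage the full-cycle product must be 1, so the missing rate is 1 / 1.66656 ≈ 0.6000384.

0.60004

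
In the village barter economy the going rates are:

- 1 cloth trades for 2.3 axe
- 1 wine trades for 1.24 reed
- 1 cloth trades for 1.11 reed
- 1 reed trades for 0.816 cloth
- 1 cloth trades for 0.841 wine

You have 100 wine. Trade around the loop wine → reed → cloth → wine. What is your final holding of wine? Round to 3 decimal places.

100 wine × 1.24 = 124 reed
124 reed × 0.816 = 101.184 cloth
101.184 cloth × 0.841 = 85.095744 wine

85.096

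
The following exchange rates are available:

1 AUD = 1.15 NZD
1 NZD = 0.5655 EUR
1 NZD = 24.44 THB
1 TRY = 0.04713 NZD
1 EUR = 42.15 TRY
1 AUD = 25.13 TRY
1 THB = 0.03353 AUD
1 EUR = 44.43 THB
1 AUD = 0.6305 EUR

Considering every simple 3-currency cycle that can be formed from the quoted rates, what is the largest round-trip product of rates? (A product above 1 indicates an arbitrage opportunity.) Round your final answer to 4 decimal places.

EUR→TRY→NZD→EUR: 42.15 × 0.04713 × 0.5655 = 1.12338
AUD→NZD→THB→AUD: 1.15 × 24.44 × 0.03353 = 0.94239
EUR→THB→AUD→EUR: 44.43 × 0.03353 × 0.6305 = 0.93928
Maximum is EUR→TRY→NZD→EUR at 1.1234; arbitrage exists.

1.1234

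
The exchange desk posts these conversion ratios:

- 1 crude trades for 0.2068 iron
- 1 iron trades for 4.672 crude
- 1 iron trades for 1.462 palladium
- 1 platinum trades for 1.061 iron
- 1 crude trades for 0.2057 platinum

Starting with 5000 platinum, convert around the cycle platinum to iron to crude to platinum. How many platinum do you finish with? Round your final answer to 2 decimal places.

5098.27

5000 platinum × 1.061 = 5305 iron
5305 iron × 4.672 = 24784.96 crude
24784.96 crude × 0.2057 = 5098.266272 platinum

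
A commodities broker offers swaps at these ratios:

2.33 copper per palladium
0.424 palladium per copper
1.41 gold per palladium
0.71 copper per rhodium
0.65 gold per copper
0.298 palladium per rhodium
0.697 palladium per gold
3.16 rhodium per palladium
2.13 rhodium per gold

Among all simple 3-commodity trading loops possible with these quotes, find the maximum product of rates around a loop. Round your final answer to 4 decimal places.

1.0556

gold→palladium→copper→gold: 0.697 × 2.33 × 0.65 = 1.05561
gold→rhodium→copper→gold: 2.13 × 0.71 × 0.65 = 0.98300
copper→palladium→rhodium→copper: 0.424 × 3.16 × 0.71 = 0.95129
gold→rhodium→palladium→gold: 2.13 × 0.298 × 1.41 = 0.89498
Maximum is gold→palladium→copper→gold at 1.0556; arbitrage exists.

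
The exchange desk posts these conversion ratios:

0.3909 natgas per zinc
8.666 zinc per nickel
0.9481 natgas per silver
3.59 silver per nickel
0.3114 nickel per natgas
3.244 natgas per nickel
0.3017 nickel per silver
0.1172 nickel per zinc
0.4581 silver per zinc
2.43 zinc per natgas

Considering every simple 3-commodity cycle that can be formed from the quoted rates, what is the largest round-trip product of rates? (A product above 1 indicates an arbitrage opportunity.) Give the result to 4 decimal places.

1.1977

zinc→silver→nickel→zinc: 0.4581 × 0.3017 × 8.666 = 1.19772
natgas→nickel→silver→natgas: 0.3114 × 3.59 × 0.9481 = 1.05991
zinc→silver→natgas→zinc: 0.4581 × 0.9481 × 2.43 = 1.05541
zinc→natgas→nickel→zinc: 0.3909 × 0.3114 × 8.666 = 1.05488
zinc→nickel→natgas→zinc: 0.1172 × 3.244 × 2.43 = 0.92388
Maximum is zinc→silver→nickel→zinc at 1.1977; arbitrage exists.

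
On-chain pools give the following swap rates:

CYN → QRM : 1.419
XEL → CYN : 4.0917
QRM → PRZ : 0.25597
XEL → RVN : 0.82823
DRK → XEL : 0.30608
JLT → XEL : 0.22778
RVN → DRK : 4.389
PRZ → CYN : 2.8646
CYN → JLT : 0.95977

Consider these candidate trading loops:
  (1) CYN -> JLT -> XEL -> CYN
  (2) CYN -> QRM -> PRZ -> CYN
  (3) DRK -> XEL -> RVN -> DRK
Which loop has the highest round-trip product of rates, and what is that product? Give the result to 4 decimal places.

1.1126

(1) 0.95977 × 0.22778 × 4.0917 = 0.89451
(2) 1.419 × 0.25597 × 2.8646 = 1.04048
(3) 0.30608 × 0.82823 × 4.389 = 1.11263
Highest is cycle (3) at 1.1126 (>1, arbitrage).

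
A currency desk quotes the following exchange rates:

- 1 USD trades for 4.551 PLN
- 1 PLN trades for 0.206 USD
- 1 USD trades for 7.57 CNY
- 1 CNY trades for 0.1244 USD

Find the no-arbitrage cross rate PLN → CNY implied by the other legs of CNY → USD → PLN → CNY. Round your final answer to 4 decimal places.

1.7663

Known legs of the cycle: 0.1244 × 4.551 = 0.5661444
For no arbitrage the full-cycle product must be 1, so the missing rate is 1 / 0.5661444 ≈ 1.766334.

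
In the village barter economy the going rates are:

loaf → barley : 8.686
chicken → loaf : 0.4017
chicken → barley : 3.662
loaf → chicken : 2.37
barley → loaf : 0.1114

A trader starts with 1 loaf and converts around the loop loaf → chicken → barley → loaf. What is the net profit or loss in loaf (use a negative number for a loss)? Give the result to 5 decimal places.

-0.03317

1 loaf × 2.37 = 2.37 chicken
2.37 chicken × 3.662 = 8.67894 barley
8.67894 barley × 0.1114 = 0.966833916 loaf
Net change: 0.966833916 − 1 = -0.033166084 loaf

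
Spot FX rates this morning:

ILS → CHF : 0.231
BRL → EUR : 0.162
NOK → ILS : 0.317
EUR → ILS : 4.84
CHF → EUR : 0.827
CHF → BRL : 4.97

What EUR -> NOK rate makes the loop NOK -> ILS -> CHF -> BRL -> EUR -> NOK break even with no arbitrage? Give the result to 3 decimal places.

16.961

Known legs of the cycle: 0.317 × 0.231 × 4.97 × 0.162 = 0.05895798678
For no arbitrage the full-cycle product must be 1, so the missing rate is 1 / 0.05895798678 ≈ 16.96123.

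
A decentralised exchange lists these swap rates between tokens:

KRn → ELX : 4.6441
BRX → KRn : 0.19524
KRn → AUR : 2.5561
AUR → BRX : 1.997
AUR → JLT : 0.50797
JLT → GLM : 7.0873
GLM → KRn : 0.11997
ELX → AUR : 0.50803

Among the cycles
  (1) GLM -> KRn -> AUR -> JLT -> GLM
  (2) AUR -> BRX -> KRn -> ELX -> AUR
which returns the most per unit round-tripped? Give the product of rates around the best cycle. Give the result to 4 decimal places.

(1) 0.11997 × 2.5561 × 0.50797 × 7.0873 = 1.10400
(2) 1.997 × 0.19524 × 4.6441 × 0.50803 = 0.91989
Highest is cycle (1) at 1.1040 (>1, arbitrage).

1.1040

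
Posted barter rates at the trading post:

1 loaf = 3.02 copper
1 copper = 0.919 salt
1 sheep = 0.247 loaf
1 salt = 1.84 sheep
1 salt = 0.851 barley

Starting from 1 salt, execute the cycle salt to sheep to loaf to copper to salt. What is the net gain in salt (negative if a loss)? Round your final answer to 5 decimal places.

1 salt × 1.84 = 1.84 sheep
1.84 sheep × 0.247 = 0.45448 loaf
0.45448 loaf × 3.02 = 1.3725296 copper
1.3725296 copper × 0.919 = 1.2613547024 salt
Net change: 1.2613547024 − 1 = 0.2613547024 salt

0.26135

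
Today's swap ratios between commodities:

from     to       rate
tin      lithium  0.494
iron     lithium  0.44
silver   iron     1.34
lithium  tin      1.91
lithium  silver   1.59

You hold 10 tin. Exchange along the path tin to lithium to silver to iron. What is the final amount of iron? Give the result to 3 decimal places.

10 tin × 0.494 = 4.94 lithium
4.94 lithium × 1.59 = 7.8546 silver
7.8546 silver × 1.34 = 10.525164 iron

10.525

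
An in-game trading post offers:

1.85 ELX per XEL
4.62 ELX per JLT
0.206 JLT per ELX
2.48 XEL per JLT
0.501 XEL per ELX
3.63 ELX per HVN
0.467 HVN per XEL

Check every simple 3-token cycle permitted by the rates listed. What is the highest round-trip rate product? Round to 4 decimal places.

JLT→XEL→ELX→JLT: 2.48 × 1.85 × 0.206 = 0.94513
HVN→ELX→XEL→HVN: 3.63 × 0.501 × 0.467 = 0.84930
Maximum is JLT→XEL→ELX→JLT at 0.9451; no arbitrage — every cycle loses value.

0.9451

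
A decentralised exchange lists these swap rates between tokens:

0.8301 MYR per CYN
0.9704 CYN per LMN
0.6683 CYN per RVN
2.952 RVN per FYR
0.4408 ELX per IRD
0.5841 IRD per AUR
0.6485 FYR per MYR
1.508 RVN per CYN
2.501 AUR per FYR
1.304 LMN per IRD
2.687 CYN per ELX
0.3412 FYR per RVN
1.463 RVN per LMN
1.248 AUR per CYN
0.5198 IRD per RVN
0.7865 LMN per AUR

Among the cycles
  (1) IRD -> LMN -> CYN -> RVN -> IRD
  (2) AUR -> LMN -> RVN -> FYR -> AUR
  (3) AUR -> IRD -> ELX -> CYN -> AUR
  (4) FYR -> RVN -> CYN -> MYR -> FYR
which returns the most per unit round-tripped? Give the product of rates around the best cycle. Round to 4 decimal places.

(1) 1.304 × 0.9704 × 1.508 × 0.5198 = 0.99190
(2) 0.7865 × 1.463 × 0.3412 × 2.501 = 0.98190
(3) 0.5841 × 0.4408 × 2.687 × 1.248 = 0.86340
(4) 2.952 × 0.6683 × 0.8301 × 0.6485 = 1.06201
Highest is cycle (4) at 1.0620 (>1, arbitrage).

1.0620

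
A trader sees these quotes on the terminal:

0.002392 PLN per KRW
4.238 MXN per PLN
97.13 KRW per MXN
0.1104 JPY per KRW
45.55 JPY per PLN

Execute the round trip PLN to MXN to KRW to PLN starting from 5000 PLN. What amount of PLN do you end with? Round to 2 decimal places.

5000 PLN × 4.238 = 21190 MXN
21190 MXN × 97.13 = 2058184.7 KRW
2058184.7 KRW × 0.002392 = 4923.1778024 PLN

4923.18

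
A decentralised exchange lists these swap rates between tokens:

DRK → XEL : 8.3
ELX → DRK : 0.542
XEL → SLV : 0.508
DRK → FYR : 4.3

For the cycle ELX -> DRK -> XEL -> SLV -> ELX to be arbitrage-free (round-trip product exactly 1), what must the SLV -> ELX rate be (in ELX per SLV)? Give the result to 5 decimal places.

Known legs of the cycle: 0.542 × 8.3 × 0.508 = 2.2852888
For no arbitrage the full-cycle product must be 1, so the missing rate is 1 / 2.2852888 ≈ 0.4375815.

0.43758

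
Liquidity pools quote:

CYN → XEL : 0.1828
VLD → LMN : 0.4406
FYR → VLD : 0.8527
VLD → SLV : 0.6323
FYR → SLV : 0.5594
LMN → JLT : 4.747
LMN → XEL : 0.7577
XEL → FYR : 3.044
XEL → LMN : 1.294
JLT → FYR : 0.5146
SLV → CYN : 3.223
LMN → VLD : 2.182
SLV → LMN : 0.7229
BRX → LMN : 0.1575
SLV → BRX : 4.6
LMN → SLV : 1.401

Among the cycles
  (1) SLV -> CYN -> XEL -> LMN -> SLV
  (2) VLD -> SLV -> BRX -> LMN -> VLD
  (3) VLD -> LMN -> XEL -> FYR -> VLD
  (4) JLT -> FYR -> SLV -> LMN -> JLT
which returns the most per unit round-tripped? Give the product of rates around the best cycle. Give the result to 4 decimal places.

1.0681

(1) 3.223 × 0.1828 × 1.294 × 1.401 = 1.06809
(2) 0.6323 × 4.6 × 0.1575 × 2.182 = 0.99958
(3) 0.4406 × 0.7577 × 3.044 × 0.8527 = 0.86653
(4) 0.5146 × 0.5594 × 0.7229 × 4.747 = 0.98785
Highest is cycle (1) at 1.0681 (>1, arbitrage).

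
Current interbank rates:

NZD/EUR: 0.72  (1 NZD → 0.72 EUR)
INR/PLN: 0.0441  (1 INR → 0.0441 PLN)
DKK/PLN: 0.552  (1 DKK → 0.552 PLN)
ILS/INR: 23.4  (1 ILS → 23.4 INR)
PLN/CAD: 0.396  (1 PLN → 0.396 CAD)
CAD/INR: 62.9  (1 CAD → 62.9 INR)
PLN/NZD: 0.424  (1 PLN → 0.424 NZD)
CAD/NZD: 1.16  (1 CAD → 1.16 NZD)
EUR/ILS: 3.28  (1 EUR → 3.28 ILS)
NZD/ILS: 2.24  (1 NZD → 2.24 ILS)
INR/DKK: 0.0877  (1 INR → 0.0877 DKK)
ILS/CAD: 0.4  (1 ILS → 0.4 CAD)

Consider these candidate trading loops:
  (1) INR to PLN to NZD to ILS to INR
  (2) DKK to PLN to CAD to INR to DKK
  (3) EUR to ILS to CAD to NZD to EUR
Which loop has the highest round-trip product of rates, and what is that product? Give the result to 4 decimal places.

(1) 0.0441 × 0.424 × 2.24 × 23.4 = 0.98010
(2) 0.552 × 0.396 × 62.9 × 0.0877 = 1.20583
(3) 3.28 × 0.4 × 1.16 × 0.72 = 1.09578
Highest is cycle (2) at 1.2058 (>1, arbitrage).

1.2058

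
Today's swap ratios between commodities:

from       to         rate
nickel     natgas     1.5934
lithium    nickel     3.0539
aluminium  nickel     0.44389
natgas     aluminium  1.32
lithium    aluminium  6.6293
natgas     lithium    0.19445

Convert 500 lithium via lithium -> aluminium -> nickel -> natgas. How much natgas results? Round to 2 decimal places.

2344.43

500 lithium × 6.6293 = 3314.65 aluminium
3314.65 aluminium × 0.44389 = 1471.3399885 nickel
1471.3399885 nickel × 1.5934 = 2344.4331376759 natgas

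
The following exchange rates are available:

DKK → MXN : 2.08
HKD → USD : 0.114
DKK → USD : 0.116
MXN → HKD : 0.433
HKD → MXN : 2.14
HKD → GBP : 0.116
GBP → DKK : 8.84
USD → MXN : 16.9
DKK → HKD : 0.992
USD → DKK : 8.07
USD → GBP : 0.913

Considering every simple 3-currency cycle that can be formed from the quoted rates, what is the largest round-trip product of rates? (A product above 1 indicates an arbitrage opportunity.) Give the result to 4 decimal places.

GBP→DKK→HKD→GBP: 8.84 × 0.992 × 0.116 = 1.01724
GBP→DKK→USD→GBP: 8.84 × 0.116 × 0.913 = 0.93623
HKD→USD→DKK→HKD: 0.114 × 8.07 × 0.992 = 0.91262
HKD→USD→MXN→HKD: 0.114 × 16.9 × 0.433 = 0.83422
Maximum is GBP→DKK→HKD→GBP at 1.0172; arbitrage exists.

1.0172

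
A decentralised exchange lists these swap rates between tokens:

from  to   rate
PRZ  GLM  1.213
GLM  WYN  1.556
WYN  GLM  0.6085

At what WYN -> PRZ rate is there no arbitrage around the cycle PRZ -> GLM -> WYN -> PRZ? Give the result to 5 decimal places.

Known legs of the cycle: 1.213 × 1.556 = 1.887428
For no arbitrage the full-cycle product must be 1, so the missing rate is 1 / 1.887428 ≈ 0.5298215.

0.52982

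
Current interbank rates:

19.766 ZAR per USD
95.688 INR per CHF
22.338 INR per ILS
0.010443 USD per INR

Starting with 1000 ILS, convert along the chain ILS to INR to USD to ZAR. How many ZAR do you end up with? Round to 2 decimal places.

1000 ILS × 22.338 = 22338 INR
22338 INR × 0.010443 = 233.275734 USD
233.275734 USD × 19.766 = 4610.928158244 ZAR

4610.93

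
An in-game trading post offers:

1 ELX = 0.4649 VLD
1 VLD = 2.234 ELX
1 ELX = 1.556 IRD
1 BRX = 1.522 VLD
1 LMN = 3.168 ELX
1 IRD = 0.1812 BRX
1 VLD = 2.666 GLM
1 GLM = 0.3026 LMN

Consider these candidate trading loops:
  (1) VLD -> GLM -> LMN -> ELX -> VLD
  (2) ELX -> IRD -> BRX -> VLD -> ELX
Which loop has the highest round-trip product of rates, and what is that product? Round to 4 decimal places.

(1) 2.666 × 0.3026 × 3.168 × 0.4649 = 1.18816
(2) 1.556 × 0.1812 × 1.522 × 2.234 = 0.95866
Highest is cycle (1) at 1.1882 (>1, arbitrage).

1.1882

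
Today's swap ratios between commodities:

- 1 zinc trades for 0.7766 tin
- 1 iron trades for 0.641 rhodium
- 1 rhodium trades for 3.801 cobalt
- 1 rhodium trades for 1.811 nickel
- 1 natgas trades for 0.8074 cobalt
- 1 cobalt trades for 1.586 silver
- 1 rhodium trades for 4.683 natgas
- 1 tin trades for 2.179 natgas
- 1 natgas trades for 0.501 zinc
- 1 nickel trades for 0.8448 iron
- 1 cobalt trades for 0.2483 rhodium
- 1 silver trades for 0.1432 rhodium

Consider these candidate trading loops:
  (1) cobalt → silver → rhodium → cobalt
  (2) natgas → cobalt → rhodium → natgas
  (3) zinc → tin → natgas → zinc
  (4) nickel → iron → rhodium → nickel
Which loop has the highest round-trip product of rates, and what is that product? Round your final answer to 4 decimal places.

(1) 1.586 × 0.1432 × 3.801 = 0.86326
(2) 0.8074 × 0.2483 × 4.683 = 0.93884
(3) 0.7766 × 2.179 × 0.501 = 0.84780
(4) 0.8448 × 0.641 × 1.811 = 0.98069
Highest is cycle (4) at 0.9807 (≤1, no arbitrage).

0.9807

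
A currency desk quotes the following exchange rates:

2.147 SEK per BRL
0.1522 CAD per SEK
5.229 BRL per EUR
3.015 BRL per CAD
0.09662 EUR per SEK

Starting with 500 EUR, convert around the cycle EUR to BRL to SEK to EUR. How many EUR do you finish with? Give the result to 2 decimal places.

500 EUR × 5.229 = 2614.5 BRL
2614.5 BRL × 2.147 = 5613.3315 SEK
5613.3315 SEK × 0.09662 = 542.36008953 EUR

542.36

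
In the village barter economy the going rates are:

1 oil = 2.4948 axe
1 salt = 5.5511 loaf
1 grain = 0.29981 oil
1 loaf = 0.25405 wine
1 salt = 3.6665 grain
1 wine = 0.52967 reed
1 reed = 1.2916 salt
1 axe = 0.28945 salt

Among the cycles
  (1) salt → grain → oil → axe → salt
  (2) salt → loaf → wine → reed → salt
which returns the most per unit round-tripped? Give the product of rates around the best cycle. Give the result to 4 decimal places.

(1) 3.6665 × 0.29981 × 2.4948 × 0.28945 = 0.79379
(2) 5.5511 × 0.25405 × 0.52967 × 1.2916 = 0.96479
Highest is cycle (2) at 0.9648 (≤1, no arbitrage).

0.9648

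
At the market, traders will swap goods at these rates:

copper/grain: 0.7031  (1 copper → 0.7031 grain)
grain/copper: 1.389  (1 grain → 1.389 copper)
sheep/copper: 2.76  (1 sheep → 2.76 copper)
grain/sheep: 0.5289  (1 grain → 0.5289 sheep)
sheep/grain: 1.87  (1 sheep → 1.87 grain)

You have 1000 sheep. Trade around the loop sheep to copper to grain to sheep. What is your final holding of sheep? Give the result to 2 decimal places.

1026.36

1000 sheep × 2.76 = 2760 copper
2760 copper × 0.7031 = 1940.556 grain
1940.556 grain × 0.5289 = 1026.3600684 sheep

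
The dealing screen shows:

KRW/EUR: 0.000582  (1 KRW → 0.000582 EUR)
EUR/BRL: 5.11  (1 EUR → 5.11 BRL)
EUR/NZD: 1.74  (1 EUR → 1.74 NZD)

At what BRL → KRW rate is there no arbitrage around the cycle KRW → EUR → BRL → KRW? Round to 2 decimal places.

Known legs of the cycle: 0.000582 × 5.11 = 0.00297402
For no arbitrage the full-cycle product must be 1, so the missing rate is 1 / 0.00297402 ≈ 336.2452.

336.25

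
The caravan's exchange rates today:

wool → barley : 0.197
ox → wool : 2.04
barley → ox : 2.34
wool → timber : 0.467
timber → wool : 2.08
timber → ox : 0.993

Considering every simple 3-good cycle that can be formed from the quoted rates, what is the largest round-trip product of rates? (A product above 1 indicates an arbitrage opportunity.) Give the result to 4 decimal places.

0.9460

wool→timber→ox→wool: 0.467 × 0.993 × 2.04 = 0.94601
barley→ox→wool→barley: 2.34 × 2.04 × 0.197 = 0.94040
Maximum is wool→timber→ox→wool at 0.9460; no arbitrage — every cycle loses value.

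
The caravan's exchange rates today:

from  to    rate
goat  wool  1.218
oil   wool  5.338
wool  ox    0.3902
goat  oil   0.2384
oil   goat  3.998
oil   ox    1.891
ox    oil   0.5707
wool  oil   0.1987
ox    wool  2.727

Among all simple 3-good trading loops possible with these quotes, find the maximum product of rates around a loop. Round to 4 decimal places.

1.1887

oil→wool→ox→oil: 5.338 × 0.3902 × 0.5707 = 1.18870
oil→ox→wool→oil: 1.891 × 2.727 × 0.1987 = 1.02465
oil→goat→wool→oil: 3.998 × 1.218 × 0.1987 = 0.96758
Maximum is oil→wool→ox→oil at 1.1887; arbitrage exists.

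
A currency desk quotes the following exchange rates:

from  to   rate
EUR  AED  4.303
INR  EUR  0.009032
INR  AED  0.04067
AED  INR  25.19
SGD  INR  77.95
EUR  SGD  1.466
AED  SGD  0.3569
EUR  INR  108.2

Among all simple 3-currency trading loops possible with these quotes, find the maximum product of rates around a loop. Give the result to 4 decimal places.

1.1315

INR→AED→SGD→INR: 0.04067 × 0.3569 × 77.95 = 1.13145
EUR→SGD→INR→EUR: 1.466 × 77.95 × 0.009032 = 1.03213
EUR→AED→INR→EUR: 4.303 × 25.19 × 0.009032 = 0.97900
Maximum is INR→AED→SGD→INR at 1.1315; arbitrage exists.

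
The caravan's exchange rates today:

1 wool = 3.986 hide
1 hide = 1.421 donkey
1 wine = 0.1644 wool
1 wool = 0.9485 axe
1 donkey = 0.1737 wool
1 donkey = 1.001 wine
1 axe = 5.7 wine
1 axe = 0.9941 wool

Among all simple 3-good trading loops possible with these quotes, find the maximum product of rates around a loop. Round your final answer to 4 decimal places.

0.9839

hide→donkey→wool→hide: 1.421 × 0.1737 × 3.986 = 0.98386
axe→wine→wool→axe: 5.7 × 0.1644 × 0.9485 = 0.88882
Maximum is hide→donkey→wool→hide at 0.9839; no arbitrage — every cycle loses value.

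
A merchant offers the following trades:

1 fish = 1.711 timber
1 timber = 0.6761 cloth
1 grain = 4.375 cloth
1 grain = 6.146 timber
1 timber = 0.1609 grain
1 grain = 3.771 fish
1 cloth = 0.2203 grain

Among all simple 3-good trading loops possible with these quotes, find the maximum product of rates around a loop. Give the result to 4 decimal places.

1.0382

fish→timber→grain→fish: 1.711 × 0.1609 × 3.771 = 1.03816
cloth→grain→timber→cloth: 0.2203 × 6.146 × 0.6761 = 0.91541
Maximum is fish→timber→grain→fish at 1.0382; arbitrage exists.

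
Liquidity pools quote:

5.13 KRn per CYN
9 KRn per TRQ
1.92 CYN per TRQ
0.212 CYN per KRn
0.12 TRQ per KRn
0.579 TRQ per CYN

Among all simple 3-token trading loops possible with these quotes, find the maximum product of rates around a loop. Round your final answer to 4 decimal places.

1.1820

KRn→TRQ→CYN→KRn: 0.12 × 1.92 × 5.13 = 1.18195
KRn→CYN→TRQ→KRn: 0.212 × 0.579 × 9 = 1.10473
Maximum is KRn→TRQ→CYN→KRn at 1.1820; arbitrage exists.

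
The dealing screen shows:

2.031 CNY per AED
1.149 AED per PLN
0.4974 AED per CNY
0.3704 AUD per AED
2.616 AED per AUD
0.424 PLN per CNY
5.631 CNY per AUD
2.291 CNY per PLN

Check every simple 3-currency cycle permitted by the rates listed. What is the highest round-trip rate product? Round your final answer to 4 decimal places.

1.0374

AUD→CNY→AED→AUD: 5.631 × 0.4974 × 0.3704 = 1.03744
PLN→AED→CNY→PLN: 1.149 × 2.031 × 0.424 = 0.98945
Maximum is AUD→CNY→AED→AUD at 1.0374; arbitrage exists.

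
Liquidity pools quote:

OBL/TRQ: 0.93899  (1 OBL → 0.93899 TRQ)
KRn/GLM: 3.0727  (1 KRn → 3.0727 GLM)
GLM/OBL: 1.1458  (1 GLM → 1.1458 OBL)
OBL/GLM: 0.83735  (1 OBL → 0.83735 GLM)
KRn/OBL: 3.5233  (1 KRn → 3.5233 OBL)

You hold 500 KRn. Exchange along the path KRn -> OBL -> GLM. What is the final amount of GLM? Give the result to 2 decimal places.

500 KRn × 3.5233 = 1761.65 OBL
1761.65 OBL × 0.83735 = 1475.1176275 GLM

1475.12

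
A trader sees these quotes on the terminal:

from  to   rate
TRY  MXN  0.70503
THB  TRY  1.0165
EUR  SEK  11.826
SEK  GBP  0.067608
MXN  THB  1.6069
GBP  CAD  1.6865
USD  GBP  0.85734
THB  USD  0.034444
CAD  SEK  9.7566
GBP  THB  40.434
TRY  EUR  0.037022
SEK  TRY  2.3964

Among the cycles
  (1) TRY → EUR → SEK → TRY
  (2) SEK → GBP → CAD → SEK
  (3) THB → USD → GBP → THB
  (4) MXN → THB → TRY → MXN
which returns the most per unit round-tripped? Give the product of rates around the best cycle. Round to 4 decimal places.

(1) 0.037022 × 11.826 × 2.3964 = 1.04920
(2) 0.067608 × 1.6865 × 9.7566 = 1.11246
(3) 0.034444 × 0.85734 × 40.434 = 1.19402
(4) 1.6069 × 1.0165 × 0.70503 = 1.15161
Highest is cycle (3) at 1.1940 (>1, arbitrage).

1.1940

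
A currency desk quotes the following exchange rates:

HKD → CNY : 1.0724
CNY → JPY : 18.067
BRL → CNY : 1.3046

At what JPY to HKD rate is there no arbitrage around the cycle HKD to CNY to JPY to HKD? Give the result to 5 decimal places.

0.05161

Known legs of the cycle: 1.0724 × 18.067 = 19.3750508
For no arbitrage the full-cycle product must be 1, so the missing rate is 1 / 19.3750508 ≈ 0.0516128.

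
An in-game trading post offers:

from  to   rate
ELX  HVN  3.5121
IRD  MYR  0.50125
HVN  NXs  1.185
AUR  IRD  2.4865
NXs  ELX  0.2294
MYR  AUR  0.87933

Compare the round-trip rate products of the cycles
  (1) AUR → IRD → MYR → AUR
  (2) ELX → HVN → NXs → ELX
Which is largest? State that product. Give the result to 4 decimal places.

(1) 2.4865 × 0.50125 × 0.87933 = 1.09596
(2) 3.5121 × 1.185 × 0.2294 = 0.95473
Highest is cycle (1) at 1.0960 (>1, arbitrage).

1.0960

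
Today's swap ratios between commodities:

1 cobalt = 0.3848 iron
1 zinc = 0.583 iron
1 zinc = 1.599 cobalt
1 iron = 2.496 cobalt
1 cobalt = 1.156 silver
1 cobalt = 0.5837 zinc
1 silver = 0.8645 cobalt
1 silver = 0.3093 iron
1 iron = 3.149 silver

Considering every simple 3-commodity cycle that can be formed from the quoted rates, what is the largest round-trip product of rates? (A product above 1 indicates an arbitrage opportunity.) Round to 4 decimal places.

1.0475

iron→silver→cobalt→iron: 3.149 × 0.8645 × 0.3848 = 1.04755
iron→cobalt→silver→iron: 2.496 × 1.156 × 0.3093 = 0.89245
zinc→iron→cobalt→zinc: 0.583 × 2.496 × 0.5837 = 0.84938
Maximum is iron→silver→cobalt→iron at 1.0475; arbitrage exists.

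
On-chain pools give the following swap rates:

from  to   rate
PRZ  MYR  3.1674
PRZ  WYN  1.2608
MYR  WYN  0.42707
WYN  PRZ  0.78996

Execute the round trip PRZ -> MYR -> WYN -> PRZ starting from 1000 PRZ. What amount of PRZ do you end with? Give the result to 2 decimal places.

1068.58

1000 PRZ × 3.1674 = 3167.4 MYR
3167.4 MYR × 0.42707 = 1352.701518 WYN
1352.701518 WYN × 0.78996 = 1068.58009115928 PRZ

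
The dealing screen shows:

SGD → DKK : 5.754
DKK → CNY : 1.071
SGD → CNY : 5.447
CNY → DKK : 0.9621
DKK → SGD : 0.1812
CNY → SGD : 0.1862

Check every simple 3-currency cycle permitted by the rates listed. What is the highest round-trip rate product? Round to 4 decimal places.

CNY→SGD→DKK→CNY: 0.1862 × 5.754 × 1.071 = 1.14746
CNY→DKK→SGD→CNY: 0.9621 × 0.1812 × 5.447 = 0.94959
Maximum is CNY→SGD→DKK→CNY at 1.1475; arbitrage exists.

1.1475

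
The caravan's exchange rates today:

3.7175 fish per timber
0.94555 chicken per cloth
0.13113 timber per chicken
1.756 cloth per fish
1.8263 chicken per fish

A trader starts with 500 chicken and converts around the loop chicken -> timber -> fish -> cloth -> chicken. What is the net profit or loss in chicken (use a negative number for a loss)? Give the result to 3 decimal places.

-95.301

500 chicken × 0.13113 = 65.565 timber
65.565 timber × 3.7175 = 243.7378875 fish
243.7378875 fish × 1.756 = 428.00373045 cloth
428.00373045 cloth × 0.94555 = 404.6989273269975 chicken
Net change: 404.6989273269975 − 500 = -95.3010726730025 chicken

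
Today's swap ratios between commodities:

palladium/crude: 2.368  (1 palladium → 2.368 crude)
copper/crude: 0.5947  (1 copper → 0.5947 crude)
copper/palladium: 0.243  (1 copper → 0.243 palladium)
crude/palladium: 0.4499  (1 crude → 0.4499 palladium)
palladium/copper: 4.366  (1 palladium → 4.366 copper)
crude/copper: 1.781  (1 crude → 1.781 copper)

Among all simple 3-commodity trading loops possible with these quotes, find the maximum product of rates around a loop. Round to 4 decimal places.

copper→crude→palladium→copper: 0.5947 × 0.4499 × 4.366 = 1.16815
copper→palladium→crude→copper: 0.243 × 2.368 × 1.781 = 1.02483
Maximum is copper→crude→palladium→copper at 1.1681; arbitrage exists.

1.1681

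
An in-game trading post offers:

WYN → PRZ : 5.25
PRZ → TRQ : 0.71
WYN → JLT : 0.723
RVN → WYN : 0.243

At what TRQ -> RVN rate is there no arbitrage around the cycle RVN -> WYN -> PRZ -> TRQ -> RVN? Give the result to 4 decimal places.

1.1040

Known legs of the cycle: 0.243 × 5.25 × 0.71 = 0.9057825
For no arbitrage the full-cycle product must be 1, so the missing rate is 1 / 0.9057825 ≈ 1.104018.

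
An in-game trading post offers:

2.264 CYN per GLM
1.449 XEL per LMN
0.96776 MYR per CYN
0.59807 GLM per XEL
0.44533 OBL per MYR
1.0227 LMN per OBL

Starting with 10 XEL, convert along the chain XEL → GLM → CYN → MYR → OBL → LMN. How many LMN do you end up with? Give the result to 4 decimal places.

5.9680

10 XEL × 0.59807 = 5.9807 GLM
5.9807 GLM × 2.264 = 13.5403048 CYN
13.5403048 CYN × 0.96776 = 13.103765373248 MYR
13.103765373248 MYR × 0.44533 = 5.83549983366853184 OBL
5.83549983366853184 OBL × 1.0227 = 5.967965679892807512768 LMN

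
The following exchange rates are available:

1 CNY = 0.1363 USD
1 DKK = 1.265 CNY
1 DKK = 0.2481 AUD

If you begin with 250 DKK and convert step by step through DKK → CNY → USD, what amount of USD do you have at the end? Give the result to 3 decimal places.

250 DKK × 1.265 = 316.25 CNY
316.25 CNY × 0.1363 = 43.104875 USD

43.105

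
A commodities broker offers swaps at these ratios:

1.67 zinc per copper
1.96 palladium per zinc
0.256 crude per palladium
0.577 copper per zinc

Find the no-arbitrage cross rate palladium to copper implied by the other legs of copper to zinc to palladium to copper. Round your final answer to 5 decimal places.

0.30551

Known legs of the cycle: 1.67 × 1.96 = 3.2732
For no arbitrage the full-cycle product must be 1, so the missing rate is 1 / 3.2732 ≈ 0.3055114.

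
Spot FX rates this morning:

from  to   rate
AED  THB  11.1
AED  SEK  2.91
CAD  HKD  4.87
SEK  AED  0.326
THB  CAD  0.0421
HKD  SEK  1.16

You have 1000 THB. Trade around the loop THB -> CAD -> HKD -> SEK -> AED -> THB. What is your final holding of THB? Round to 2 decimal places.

1000 THB × 0.0421 = 42.1 CAD
42.1 CAD × 4.87 = 205.027 HKD
205.027 HKD × 1.16 = 237.83132 SEK
237.83132 SEK × 0.326 = 77.53301032 AED
77.53301032 AED × 11.1 = 860.616414552 THB

860.62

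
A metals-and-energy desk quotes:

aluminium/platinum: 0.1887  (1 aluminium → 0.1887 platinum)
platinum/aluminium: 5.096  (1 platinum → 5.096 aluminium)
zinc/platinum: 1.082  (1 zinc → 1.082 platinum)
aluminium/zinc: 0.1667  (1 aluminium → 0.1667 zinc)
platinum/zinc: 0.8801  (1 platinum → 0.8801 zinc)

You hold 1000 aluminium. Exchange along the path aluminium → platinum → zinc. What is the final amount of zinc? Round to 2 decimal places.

1000 aluminium × 0.1887 = 188.7 platinum
188.7 platinum × 0.8801 = 166.07487 zinc

166.07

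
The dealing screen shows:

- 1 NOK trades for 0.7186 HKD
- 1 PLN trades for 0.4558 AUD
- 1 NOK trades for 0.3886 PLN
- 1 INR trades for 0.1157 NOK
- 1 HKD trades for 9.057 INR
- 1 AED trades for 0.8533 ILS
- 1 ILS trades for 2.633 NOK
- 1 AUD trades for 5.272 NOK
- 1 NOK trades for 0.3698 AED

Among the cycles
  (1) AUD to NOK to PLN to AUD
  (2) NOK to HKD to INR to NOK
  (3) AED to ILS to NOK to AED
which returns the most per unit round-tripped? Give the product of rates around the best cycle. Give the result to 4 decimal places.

(1) 5.272 × 0.3886 × 0.4558 = 0.93380
(2) 0.7186 × 9.057 × 0.1157 = 0.75302
(3) 0.8533 × 2.633 × 0.3698 = 0.83084
Highest is cycle (1) at 0.9338 (≤1, no arbitrage).

0.9338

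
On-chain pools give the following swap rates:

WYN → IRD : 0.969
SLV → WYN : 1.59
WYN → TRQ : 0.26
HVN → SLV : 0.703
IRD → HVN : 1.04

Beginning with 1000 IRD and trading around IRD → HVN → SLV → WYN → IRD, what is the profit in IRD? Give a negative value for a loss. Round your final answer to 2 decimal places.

126.44

1000 IRD × 1.04 = 1040 HVN
1040 HVN × 0.703 = 731.12 SLV
731.12 SLV × 1.59 = 1162.4808 WYN
1162.4808 WYN × 0.969 = 1126.4438952 IRD
Net change: 1126.4438952 − 1000 = 126.4438952 IRD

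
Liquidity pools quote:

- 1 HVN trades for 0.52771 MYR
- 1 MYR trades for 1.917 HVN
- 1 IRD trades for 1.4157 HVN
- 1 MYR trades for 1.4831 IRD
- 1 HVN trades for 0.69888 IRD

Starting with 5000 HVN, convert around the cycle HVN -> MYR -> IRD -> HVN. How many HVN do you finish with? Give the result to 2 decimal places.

5000 HVN × 0.52771 = 2638.55 MYR
2638.55 MYR × 1.4831 = 3913.233505 IRD
3913.233505 IRD × 1.4157 = 5539.9646730285 HVN

5539.96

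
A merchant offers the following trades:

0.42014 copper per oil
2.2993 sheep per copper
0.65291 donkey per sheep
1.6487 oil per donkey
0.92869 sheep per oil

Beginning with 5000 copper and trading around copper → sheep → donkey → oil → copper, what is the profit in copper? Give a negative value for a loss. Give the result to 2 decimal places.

199.42

5000 copper × 2.2993 = 11496.5 sheep
11496.5 sheep × 0.65291 = 7506.179815 donkey
7506.179815 donkey × 1.6487 = 12375.4386609905 oil
12375.4386609905 oil × 0.42014 = 5199.41679902854867 copper
Net change: 5199.41679902854867 − 5000 = 199.41679902854867 copper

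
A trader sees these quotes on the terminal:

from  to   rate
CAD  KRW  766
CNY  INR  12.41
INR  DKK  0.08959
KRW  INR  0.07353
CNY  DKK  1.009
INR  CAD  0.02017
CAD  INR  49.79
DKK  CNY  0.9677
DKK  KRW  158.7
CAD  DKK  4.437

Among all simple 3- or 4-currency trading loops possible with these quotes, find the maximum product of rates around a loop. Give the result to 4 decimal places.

1.1361

INR→CAD→KRW→INR: 0.02017 × 766 × 0.07353 = 1.13605
INR→DKK→CNY→INR: 0.08959 × 0.9677 × 12.41 = 1.07590
INR→CAD→DKK→CNY→INR: 0.02017 × 4.437 × 0.9677 × 12.41 = 1.07475
INR→DKK→KRW→INR: 0.08959 × 158.7 × 0.07353 = 1.04544
INR→CAD→DKK→KRW→INR: 0.02017 × 4.437 × 158.7 × 0.07353 = 1.04433
Maximum is INR→CAD→KRW→INR at 1.1361; arbitrage exists.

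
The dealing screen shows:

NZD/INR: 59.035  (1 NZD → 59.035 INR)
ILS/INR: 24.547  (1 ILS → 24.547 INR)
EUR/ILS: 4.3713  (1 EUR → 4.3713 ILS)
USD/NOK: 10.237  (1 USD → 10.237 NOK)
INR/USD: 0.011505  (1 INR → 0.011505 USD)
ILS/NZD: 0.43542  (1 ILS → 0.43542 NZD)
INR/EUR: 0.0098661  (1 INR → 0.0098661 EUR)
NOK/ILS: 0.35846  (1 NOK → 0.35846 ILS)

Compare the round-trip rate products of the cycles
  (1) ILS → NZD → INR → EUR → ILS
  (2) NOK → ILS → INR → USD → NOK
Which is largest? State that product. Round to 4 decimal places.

(1) 0.43542 × 59.035 × 0.0098661 × 4.3713 = 1.10860
(2) 0.35846 × 24.547 × 0.011505 × 10.237 = 1.03633
Highest is cycle (1) at 1.1086 (>1, arbitrage).

1.1086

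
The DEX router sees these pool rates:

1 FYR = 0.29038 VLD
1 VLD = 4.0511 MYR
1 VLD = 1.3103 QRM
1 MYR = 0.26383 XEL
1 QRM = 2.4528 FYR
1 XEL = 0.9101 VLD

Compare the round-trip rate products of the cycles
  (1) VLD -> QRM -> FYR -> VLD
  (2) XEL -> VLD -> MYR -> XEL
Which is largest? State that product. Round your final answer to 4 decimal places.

0.9727

(1) 1.3103 × 2.4528 × 0.29038 = 0.93325
(2) 0.9101 × 4.0511 × 0.26383 = 0.97272
Highest is cycle (2) at 0.9727 (≤1, no arbitrage).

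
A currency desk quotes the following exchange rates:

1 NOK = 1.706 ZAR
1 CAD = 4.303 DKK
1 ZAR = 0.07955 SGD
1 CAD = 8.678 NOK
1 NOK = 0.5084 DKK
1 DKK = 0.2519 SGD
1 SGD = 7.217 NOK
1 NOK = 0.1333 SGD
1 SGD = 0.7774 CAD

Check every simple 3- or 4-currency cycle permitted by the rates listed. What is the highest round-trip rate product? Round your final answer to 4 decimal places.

0.9794

ZAR→SGD→NOK→ZAR: 0.07955 × 7.217 × 1.706 = 0.97944
SGD→NOK→DKK→SGD: 7.217 × 0.5084 × 0.2519 = 0.92425
ZAR→SGD→CAD→NOK→ZAR: 0.07955 × 0.7774 × 8.678 × 1.706 = 0.91555
CAD→NOK→SGD→CAD: 8.678 × 0.1333 × 0.7774 = 0.89928
CAD→NOK→DKK→SGD→CAD: 8.678 × 0.5084 × 0.2519 × 0.7774 = 0.86397
CAD→DKK→SGD→CAD: 4.303 × 0.2519 × 0.7774 = 0.84264
Maximum is ZAR→SGD→NOK→ZAR at 0.9794; no arbitrage — every cycle loses value.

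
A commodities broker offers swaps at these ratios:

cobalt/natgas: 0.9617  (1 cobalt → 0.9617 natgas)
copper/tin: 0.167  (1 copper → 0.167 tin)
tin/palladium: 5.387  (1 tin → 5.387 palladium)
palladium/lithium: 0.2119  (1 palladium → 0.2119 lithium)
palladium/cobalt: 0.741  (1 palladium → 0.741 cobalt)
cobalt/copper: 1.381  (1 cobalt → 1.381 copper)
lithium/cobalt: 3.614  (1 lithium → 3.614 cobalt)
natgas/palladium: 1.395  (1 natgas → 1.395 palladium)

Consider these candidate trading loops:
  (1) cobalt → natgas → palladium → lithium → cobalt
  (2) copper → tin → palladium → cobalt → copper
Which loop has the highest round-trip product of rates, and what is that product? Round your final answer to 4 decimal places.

(1) 0.9617 × 1.395 × 0.2119 × 3.614 = 1.02738
(2) 0.167 × 5.387 × 0.741 × 1.381 = 0.92061
Highest is cycle (1) at 1.0274 (>1, arbitrage).

1.0274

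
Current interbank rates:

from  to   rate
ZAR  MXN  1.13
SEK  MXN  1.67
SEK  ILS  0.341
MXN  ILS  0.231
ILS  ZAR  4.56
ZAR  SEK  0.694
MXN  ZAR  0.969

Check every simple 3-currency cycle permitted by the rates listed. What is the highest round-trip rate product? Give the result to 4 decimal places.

MXN→ILS→ZAR→MXN: 0.231 × 4.56 × 1.13 = 1.19030
SEK→MXN→ZAR→SEK: 1.67 × 0.969 × 0.694 = 1.12305
SEK→ILS→ZAR→SEK: 0.341 × 4.56 × 0.694 = 1.07914
Maximum is MXN→ILS→ZAR→MXN at 1.1903; arbitrage exists.

1.1903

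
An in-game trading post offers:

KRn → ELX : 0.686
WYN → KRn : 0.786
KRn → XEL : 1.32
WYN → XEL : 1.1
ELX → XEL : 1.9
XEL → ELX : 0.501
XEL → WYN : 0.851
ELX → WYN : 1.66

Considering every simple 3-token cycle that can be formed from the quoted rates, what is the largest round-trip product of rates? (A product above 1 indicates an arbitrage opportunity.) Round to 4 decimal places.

0.9148

ELX→WYN→XEL→ELX: 1.66 × 1.1 × 0.501 = 0.91483
ELX→WYN→KRn→ELX: 1.66 × 0.786 × 0.686 = 0.89507
XEL→WYN→KRn→XEL: 0.851 × 0.786 × 1.32 = 0.88293
Maximum is ELX→WYN→XEL→ELX at 0.9148; no arbitrage — every cycle loses value.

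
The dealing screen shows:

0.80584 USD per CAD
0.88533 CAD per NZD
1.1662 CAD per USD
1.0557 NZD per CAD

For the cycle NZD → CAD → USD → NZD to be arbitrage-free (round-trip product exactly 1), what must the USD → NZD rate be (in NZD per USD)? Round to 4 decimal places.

Known legs of the cycle: 0.88533 × 0.80584 = 0.7134343272
For no arbitrage the full-cycle product must be 1, so the missing rate is 1 / 0.7134343272 ≈ 1.401671.

1.4017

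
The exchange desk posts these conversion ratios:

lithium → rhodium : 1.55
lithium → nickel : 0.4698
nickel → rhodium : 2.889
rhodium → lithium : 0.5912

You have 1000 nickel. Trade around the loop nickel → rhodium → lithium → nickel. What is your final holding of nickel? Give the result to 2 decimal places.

1000 nickel × 2.889 = 2889 rhodium
2889 rhodium × 0.5912 = 1707.9768 lithium
1707.9768 lithium × 0.4698 = 802.40750064 nickel

802.41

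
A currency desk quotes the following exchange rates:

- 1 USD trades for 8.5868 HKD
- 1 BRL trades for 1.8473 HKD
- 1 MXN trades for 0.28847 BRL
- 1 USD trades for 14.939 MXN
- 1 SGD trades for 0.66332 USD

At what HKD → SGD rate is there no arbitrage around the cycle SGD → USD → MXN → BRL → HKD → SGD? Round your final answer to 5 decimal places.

Known legs of the cycle: 0.66332 × 14.939 × 0.28847 × 1.8473 = 5.28059310250914988
For no arbitrage the full-cycle product must be 1, so the missing rate is 1 / 5.28059310250914988 ≈ 0.1893727.

0.18937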